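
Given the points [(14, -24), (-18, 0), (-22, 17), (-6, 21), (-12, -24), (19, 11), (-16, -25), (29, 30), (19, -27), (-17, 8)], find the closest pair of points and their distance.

Computing all pairwise distances among 10 points:

d((14, -24), (-18, 0)) = 40.0
d((14, -24), (-22, 17)) = 54.5619
d((14, -24), (-6, 21)) = 49.2443
d((14, -24), (-12, -24)) = 26.0
d((14, -24), (19, 11)) = 35.3553
d((14, -24), (-16, -25)) = 30.0167
d((14, -24), (29, 30)) = 56.0446
d((14, -24), (19, -27)) = 5.831
d((14, -24), (-17, 8)) = 44.5533
d((-18, 0), (-22, 17)) = 17.4642
d((-18, 0), (-6, 21)) = 24.1868
d((-18, 0), (-12, -24)) = 24.7386
d((-18, 0), (19, 11)) = 38.6005
d((-18, 0), (-16, -25)) = 25.0799
d((-18, 0), (29, 30)) = 55.7584
d((-18, 0), (19, -27)) = 45.8039
d((-18, 0), (-17, 8)) = 8.0623
d((-22, 17), (-6, 21)) = 16.4924
d((-22, 17), (-12, -24)) = 42.2019
d((-22, 17), (19, 11)) = 41.4367
d((-22, 17), (-16, -25)) = 42.4264
d((-22, 17), (29, 30)) = 52.6308
d((-22, 17), (19, -27)) = 60.1415
d((-22, 17), (-17, 8)) = 10.2956
d((-6, 21), (-12, -24)) = 45.3982
d((-6, 21), (19, 11)) = 26.9258
d((-6, 21), (-16, -25)) = 47.0744
d((-6, 21), (29, 30)) = 36.1386
d((-6, 21), (19, -27)) = 54.1202
d((-6, 21), (-17, 8)) = 17.0294
d((-12, -24), (19, 11)) = 46.7547
d((-12, -24), (-16, -25)) = 4.1231 <-- minimum
d((-12, -24), (29, 30)) = 67.8012
d((-12, -24), (19, -27)) = 31.1448
d((-12, -24), (-17, 8)) = 32.3883
d((19, 11), (-16, -25)) = 50.2096
d((19, 11), (29, 30)) = 21.4709
d((19, 11), (19, -27)) = 38.0
d((19, 11), (-17, 8)) = 36.1248
d((-16, -25), (29, 30)) = 71.0634
d((-16, -25), (19, -27)) = 35.0571
d((-16, -25), (-17, 8)) = 33.0151
d((29, 30), (19, -27)) = 57.8705
d((29, 30), (-17, 8)) = 50.9902
d((19, -27), (-17, 8)) = 50.2096

Closest pair: (-12, -24) and (-16, -25) with distance 4.1231

The closest pair is (-12, -24) and (-16, -25) with Euclidean distance 4.1231. For 10 points, brute-force pairwise comparison is shown above. For large n, the divide-and-conquer algorithm (sort by x, recurse on halves, check the dividing strip) achieves O(n log n).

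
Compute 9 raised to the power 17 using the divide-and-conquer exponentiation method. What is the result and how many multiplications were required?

Computing 9^17 by squaring (build up from 9^1; each line after the first costs one multiplication):

9^1 = 9
9^2 = (9^1)^2 = 9^2 = 81
9^4 = (9^2)^2 = 81^2 = 6561
9^8 = (9^4)^2 = 6561^2 = 43046721
9^16 = (9^8)^2 = 43046721^2 = 1853020188851841
9^17 = 9 * 9^16 = 9 * 1853020188851841 = 16677181699666569

Result: 16677181699666569
Multiplications needed: 5 (5 lines after 9^1)

9^17 = 16677181699666569. Using exponentiation by squaring, this requires 5 multiplications. The key idea: if the exponent is even, square the half-power; if odd, multiply by the base once.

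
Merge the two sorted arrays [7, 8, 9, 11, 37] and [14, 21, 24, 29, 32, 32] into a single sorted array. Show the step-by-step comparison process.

Merging process:

Compare 7 vs 14: take 7 from left. Merged: [7]
Compare 8 vs 14: take 8 from left. Merged: [7, 8]
Compare 9 vs 14: take 9 from left. Merged: [7, 8, 9]
Compare 11 vs 14: take 11 from left. Merged: [7, 8, 9, 11]
Compare 37 vs 14: take 14 from right. Merged: [7, 8, 9, 11, 14]
Compare 37 vs 21: take 21 from right. Merged: [7, 8, 9, 11, 14, 21]
Compare 37 vs 24: take 24 from right. Merged: [7, 8, 9, 11, 14, 21, 24]
Compare 37 vs 29: take 29 from right. Merged: [7, 8, 9, 11, 14, 21, 24, 29]
Compare 37 vs 32: take 32 from right. Merged: [7, 8, 9, 11, 14, 21, 24, 29, 32]
Compare 37 vs 32: take 32 from right. Merged: [7, 8, 9, 11, 14, 21, 24, 29, 32, 32]
Append remaining from left: [37]. Merged: [7, 8, 9, 11, 14, 21, 24, 29, 32, 32, 37]

Final merged array: [7, 8, 9, 11, 14, 21, 24, 29, 32, 32, 37]
Total comparisons: 10

The merged array is [7, 8, 9, 11, 14, 21, 24, 29, 32, 32, 37], requiring 10 comparisons. The merge step runs in O(n) time where n is the total number of elements.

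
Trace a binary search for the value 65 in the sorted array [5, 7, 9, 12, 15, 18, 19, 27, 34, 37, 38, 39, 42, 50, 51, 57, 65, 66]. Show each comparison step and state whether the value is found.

Binary search for 65 in [5, 7, 9, 12, 15, 18, 19, 27, 34, 37, 38, 39, 42, 50, 51, 57, 65, 66]:

lo=0, hi=17, mid=8, arr[mid]=34 -> 34 < 65, search right half
lo=9, hi=17, mid=13, arr[mid]=50 -> 50 < 65, search right half
lo=14, hi=17, mid=15, arr[mid]=57 -> 57 < 65, search right half
lo=16, hi=17, mid=16, arr[mid]=65 -> Found target at index 16!

Binary search finds 65 at index 16 after 4 comparisons. The search repeatedly halves the search space by comparing with the middle element.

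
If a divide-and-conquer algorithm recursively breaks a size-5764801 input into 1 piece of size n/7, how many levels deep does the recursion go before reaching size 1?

For divide and conquer with division factor 7:

Problem sizes at each level:
Level 0: 5764801
Level 1: 823543
Level 2: 117649
Level 3: 16807
Level 4: 2401
Level 5: 343
Level 6: 49
Level 7: 7
Level 8: 1

The root is level 0 and the size-1 base case is level 8 (the tree spans levels 0 through 8, i.e. 9 levels counting the root), so the depth is the number of divisions: log_7(5764801) = 8

The recursion tree depth is log_7(5764801) = 8. At each level, the problem size is divided by 7, so it takes 8 divisions to reduce to a base case of size 1. The algorithm makes 1 recursive call at each level.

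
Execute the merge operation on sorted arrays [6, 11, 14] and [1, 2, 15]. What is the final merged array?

Merging process:

Compare 6 vs 1: take 1 from right. Merged: [1]
Compare 6 vs 2: take 2 from right. Merged: [1, 2]
Compare 6 vs 15: take 6 from left. Merged: [1, 2, 6]
Compare 11 vs 15: take 11 from left. Merged: [1, 2, 6, 11]
Compare 14 vs 15: take 14 from left. Merged: [1, 2, 6, 11, 14]
Append remaining from right: [15]. Merged: [1, 2, 6, 11, 14, 15]

Final merged array: [1, 2, 6, 11, 14, 15]
Total comparisons: 5

The merged array is [1, 2, 6, 11, 14, 15], requiring 5 comparisons. The merge step runs in O(n) time where n is the total number of elements.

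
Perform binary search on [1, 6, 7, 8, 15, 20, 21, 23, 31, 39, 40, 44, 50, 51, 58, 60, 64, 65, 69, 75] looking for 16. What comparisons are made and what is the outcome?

Binary search for 16 in [1, 6, 7, 8, 15, 20, 21, 23, 31, 39, 40, 44, 50, 51, 58, 60, 64, 65, 69, 75]:

lo=0, hi=19, mid=9, arr[mid]=39 -> 39 > 16, search left half
lo=0, hi=8, mid=4, arr[mid]=15 -> 15 < 16, search right half
lo=5, hi=8, mid=6, arr[mid]=21 -> 21 > 16, search left half
lo=5, hi=5, mid=5, arr[mid]=20 -> 20 > 16, search left half
lo=5 > hi=4, target 16 not found

Binary search determines that 16 is not in the array after 4 comparisons. The search space was exhausted without finding the target.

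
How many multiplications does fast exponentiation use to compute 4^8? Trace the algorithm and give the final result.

Computing 4^8 by squaring (build up from 4^1; each line after the first costs one multiplication):

4^1 = 4
4^2 = (4^1)^2 = 4^2 = 16
4^4 = (4^2)^2 = 16^2 = 256
4^8 = (4^4)^2 = 256^2 = 65536

Result: 65536
Multiplications needed: 3 (3 lines after 4^1)

4^8 = 65536. Using exponentiation by squaring, this requires 3 multiplications. The key idea: if the exponent is even, square the half-power; if odd, multiply by the base once.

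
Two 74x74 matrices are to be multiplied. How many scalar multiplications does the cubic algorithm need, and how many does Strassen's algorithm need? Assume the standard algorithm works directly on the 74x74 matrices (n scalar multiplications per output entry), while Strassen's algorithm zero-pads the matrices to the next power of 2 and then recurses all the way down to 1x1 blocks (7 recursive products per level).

Matrix multiplication for 74x74 matrices:

Strassen's algorithm requires power-of-2 dimensions. Pad 74x74 to 128x128 (next power of 2).

Standard algorithm: 74^3 = 405224 multiplications
Strassen's algorithm: 7^(log2(128)) = 7^7 = 823543 multiplications
Difference: 405224 - 823543 = -418319 (Strassen uses MORE here due to padding overhead — for small or just-over-power-of-2 n, padding can outweigh the per-level savings)

Standard: 405224 multiplications (74^3). Strassen: 823543 multiplications (7^7, after padding to 128x128). Strassen reduces 8 recursive multiplications to 7 at each level.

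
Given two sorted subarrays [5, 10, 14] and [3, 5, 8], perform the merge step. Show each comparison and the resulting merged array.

Merging process:

Compare 5 vs 3: take 3 from right. Merged: [3]
Compare 5 vs 5: take 5 from left. Merged: [3, 5]
Compare 10 vs 5: take 5 from right. Merged: [3, 5, 5]
Compare 10 vs 8: take 8 from right. Merged: [3, 5, 5, 8]
Append remaining from left: [10, 14]. Merged: [3, 5, 5, 8, 10, 14]

Final merged array: [3, 5, 5, 8, 10, 14]
Total comparisons: 4

The merged array is [3, 5, 5, 8, 10, 14], requiring 4 comparisons. The merge step runs in O(n) time where n is the total number of elements.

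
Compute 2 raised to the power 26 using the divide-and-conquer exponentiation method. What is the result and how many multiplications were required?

Computing 2^26 by squaring (build up from 2^1; each line after the first costs one multiplication):

2^1 = 2
2^2 = (2^1)^2 = 2^2 = 4
2^3 = 2 * 2^2 = 2 * 4 = 8
2^6 = (2^3)^2 = 8^2 = 64
2^12 = (2^6)^2 = 64^2 = 4096
2^13 = 2 * 2^12 = 2 * 4096 = 8192
2^26 = (2^13)^2 = 8192^2 = 67108864

Result: 67108864
Multiplications needed: 6 (6 lines after 2^1)

2^26 = 67108864. Using exponentiation by squaring, this requires 6 multiplications. The key idea: if the exponent is even, square the half-power; if odd, multiply by the base once.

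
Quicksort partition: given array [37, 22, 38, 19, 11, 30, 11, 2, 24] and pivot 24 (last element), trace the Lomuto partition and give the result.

Lomuto partition with pivot = 24:

Initial array: [37, 22, 38, 19, 11, 30, 11, 2, 24]

arr[0]=37 > 24: no swap
arr[1]=22 <= 24: swap with position 0, array becomes [22, 37, 38, 19, 11, 30, 11, 2, 24]
arr[2]=38 > 24: no swap
arr[3]=19 <= 24: swap with position 1, array becomes [22, 19, 38, 37, 11, 30, 11, 2, 24]
arr[4]=11 <= 24: swap with position 2, array becomes [22, 19, 11, 37, 38, 30, 11, 2, 24]
arr[5]=30 > 24: no swap
arr[6]=11 <= 24: swap with position 3, array becomes [22, 19, 11, 11, 38, 30, 37, 2, 24]
arr[7]=2 <= 24: swap with position 4, array becomes [22, 19, 11, 11, 2, 30, 37, 38, 24]

Place pivot at position 5: [22, 19, 11, 11, 2, 24, 37, 38, 30]
Pivot position: 5

After partitioning with pivot 24, the array becomes [22, 19, 11, 11, 2, 24, 37, 38, 30]. The pivot is placed at index 5. All elements to the left of the pivot are <= 24, and all elements to the right are > 24.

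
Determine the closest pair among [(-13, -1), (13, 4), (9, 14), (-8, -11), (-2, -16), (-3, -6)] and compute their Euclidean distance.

Computing all pairwise distances among 6 points:

d((-13, -1), (13, 4)) = 26.4764
d((-13, -1), (9, 14)) = 26.6271
d((-13, -1), (-8, -11)) = 11.1803
d((-13, -1), (-2, -16)) = 18.6011
d((-13, -1), (-3, -6)) = 11.1803
d((13, 4), (9, 14)) = 10.7703
d((13, 4), (-8, -11)) = 25.807
d((13, 4), (-2, -16)) = 25.0
d((13, 4), (-3, -6)) = 18.868
d((9, 14), (-8, -11)) = 30.2324
d((9, 14), (-2, -16)) = 31.9531
d((9, 14), (-3, -6)) = 23.3238
d((-8, -11), (-2, -16)) = 7.8102
d((-8, -11), (-3, -6)) = 7.0711 <-- minimum
d((-2, -16), (-3, -6)) = 10.0499

Closest pair: (-8, -11) and (-3, -6) with distance 7.0711

The closest pair is (-8, -11) and (-3, -6) with Euclidean distance 7.0711. For 6 points, brute-force pairwise comparison is shown above. For large n, the divide-and-conquer algorithm (sort by x, recurse on halves, check the dividing strip) achieves O(n log n).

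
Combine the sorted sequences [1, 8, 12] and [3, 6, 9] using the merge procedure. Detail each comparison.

Merging process:

Compare 1 vs 3: take 1 from left. Merged: [1]
Compare 8 vs 3: take 3 from right. Merged: [1, 3]
Compare 8 vs 6: take 6 from right. Merged: [1, 3, 6]
Compare 8 vs 9: take 8 from left. Merged: [1, 3, 6, 8]
Compare 12 vs 9: take 9 from right. Merged: [1, 3, 6, 8, 9]
Append remaining from left: [12]. Merged: [1, 3, 6, 8, 9, 12]

Final merged array: [1, 3, 6, 8, 9, 12]
Total comparisons: 5

The merged array is [1, 3, 6, 8, 9, 12], requiring 5 comparisons. The merge step runs in O(n) time where n is the total number of elements.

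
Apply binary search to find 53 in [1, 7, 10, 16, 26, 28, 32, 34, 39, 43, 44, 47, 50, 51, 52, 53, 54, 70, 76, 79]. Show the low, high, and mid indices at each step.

Binary search for 53 in [1, 7, 10, 16, 26, 28, 32, 34, 39, 43, 44, 47, 50, 51, 52, 53, 54, 70, 76, 79]:

lo=0, hi=19, mid=9, arr[mid]=43 -> 43 < 53, search right half
lo=10, hi=19, mid=14, arr[mid]=52 -> 52 < 53, search right half
lo=15, hi=19, mid=17, arr[mid]=70 -> 70 > 53, search left half
lo=15, hi=16, mid=15, arr[mid]=53 -> Found target at index 15!

Binary search finds 53 at index 15 after 4 comparisons. The search repeatedly halves the search space by comparing with the middle element.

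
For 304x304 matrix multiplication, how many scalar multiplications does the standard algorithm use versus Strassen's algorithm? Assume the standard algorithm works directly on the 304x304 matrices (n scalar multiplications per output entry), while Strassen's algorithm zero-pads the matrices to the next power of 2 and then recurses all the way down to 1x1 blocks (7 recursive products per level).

Matrix multiplication for 304x304 matrices:

Strassen's algorithm requires power-of-2 dimensions. Pad 304x304 to 512x512 (next power of 2).

Standard algorithm: 304^3 = 28094464 multiplications
Strassen's algorithm: 7^(log2(512)) = 7^9 = 40353607 multiplications
Difference: 28094464 - 40353607 = -12259143 (Strassen uses MORE here due to padding overhead — for small or just-over-power-of-2 n, padding can outweigh the per-level savings)

Standard: 28094464 multiplications (304^3). Strassen: 40353607 multiplications (7^9, after padding to 512x512). Strassen reduces 8 recursive multiplications to 7 at each level.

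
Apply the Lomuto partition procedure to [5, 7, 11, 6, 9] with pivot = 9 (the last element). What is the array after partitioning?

Lomuto partition with pivot = 9:

Initial array: [5, 7, 11, 6, 9]

arr[0]=5 <= 9: swap with position 0, array becomes [5, 7, 11, 6, 9]
arr[1]=7 <= 9: swap with position 1, array becomes [5, 7, 11, 6, 9]
arr[2]=11 > 9: no swap
arr[3]=6 <= 9: swap with position 2, array becomes [5, 7, 6, 11, 9]

Place pivot at position 3: [5, 7, 6, 9, 11]
Pivot position: 3

After partitioning with pivot 9, the array becomes [5, 7, 6, 9, 11]. The pivot is placed at index 3. All elements to the left of the pivot are <= 9, and all elements to the right are > 9.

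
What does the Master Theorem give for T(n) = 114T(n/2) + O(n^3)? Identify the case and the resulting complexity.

Master Theorem for T(n) = 114T(n/2) + O(n^3):

a = 114, b = 2, c = 3
log_b(a) = log_2(114) = 6.8329

Case 1: c = 3 < log_2(114) = 6.8329
T(n) = O(n^(log_2 114))

For T(n) = 114T(n/2) + O(n^3): log_2(114) = 6.8329. This is Case 1 of the Master Theorem (c < log_b(a), work dominated by leaves), giving O(n^(log_2 114)).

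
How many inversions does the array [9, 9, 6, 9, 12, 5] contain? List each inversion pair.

Finding inversions in [9, 9, 6, 9, 12, 5]:

(0, 2): arr[0]=9 > arr[2]=6
(0, 5): arr[0]=9 > arr[5]=5
(1, 2): arr[1]=9 > arr[2]=6
(1, 5): arr[1]=9 > arr[5]=5
(2, 5): arr[2]=6 > arr[5]=5
(3, 5): arr[3]=9 > arr[5]=5
(4, 5): arr[4]=12 > arr[5]=5

Total inversions: 7

The array has 7 inversion(s): (0,2), (0,5), (1,2), (1,5), (2,5), (3,5), (4,5). Each pair (i,j) satisfies i < j and arr[i] > arr[j].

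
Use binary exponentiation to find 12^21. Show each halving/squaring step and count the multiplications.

Computing 12^21 by squaring (build up from 12^1; each line after the first costs one multiplication):

12^1 = 12
12^2 = (12^1)^2 = 12^2 = 144
12^4 = (12^2)^2 = 144^2 = 20736
12^5 = 12 * 12^4 = 12 * 20736 = 248832
12^10 = (12^5)^2 = 248832^2 = 61917364224
12^20 = (12^10)^2 = 61917364224^2 = 3833759992447475122176
12^21 = 12 * 12^20 = 12 * 3833759992447475122176 = 46005119909369701466112

Result: 46005119909369701466112
Multiplications needed: 6 (6 lines after 12^1)

12^21 = 46005119909369701466112. Using exponentiation by squaring, this requires 6 multiplications. The key idea: if the exponent is even, square the half-power; if odd, multiply by the base once.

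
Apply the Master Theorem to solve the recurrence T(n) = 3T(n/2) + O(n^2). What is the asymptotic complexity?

Master Theorem for T(n) = 3T(n/2) + O(n^2):

a = 3, b = 2, c = 2
log_b(a) = log_2(3) = 1.5850

Case 3: c = 2 > log_2(3) = 1.5850
T(n) = O(n^2) = O(n^2)

For T(n) = 3T(n/2) + O(n^2): log_2(3) = 1.5850. This is Case 3 of the Master Theorem (c > log_b(a), work dominated by root), giving O(n^2).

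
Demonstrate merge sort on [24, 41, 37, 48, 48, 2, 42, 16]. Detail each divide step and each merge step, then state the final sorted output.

Merge sort trace:

Split: [24, 41, 37, 48, 48, 2, 42, 16] -> [24, 41, 37, 48] and [48, 2, 42, 16]
  Split: [24, 41, 37, 48] -> [24, 41] and [37, 48]
    Split: [24, 41] -> [24] and [41]
    Merge: [24] + [41] -> [24, 41]
    Split: [37, 48] -> [37] and [48]
    Merge: [37] + [48] -> [37, 48]
  Merge: [24, 41] + [37, 48] -> [24, 37, 41, 48]
  Split: [48, 2, 42, 16] -> [48, 2] and [42, 16]
    Split: [48, 2] -> [48] and [2]
    Merge: [48] + [2] -> [2, 48]
    Split: [42, 16] -> [42] and [16]
    Merge: [42] + [16] -> [16, 42]
  Merge: [2, 48] + [16, 42] -> [2, 16, 42, 48]
Merge: [24, 37, 41, 48] + [2, 16, 42, 48] -> [2, 16, 24, 37, 41, 42, 48, 48]

Final sorted array: [2, 16, 24, 37, 41, 42, 48, 48]

The merge sort proceeds by recursively splitting the array and merging sorted halves.
After all merges, the sorted array is [2, 16, 24, 37, 41, 42, 48, 48].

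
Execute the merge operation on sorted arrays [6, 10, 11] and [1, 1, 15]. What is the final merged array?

Merging process:

Compare 6 vs 1: take 1 from right. Merged: [1]
Compare 6 vs 1: take 1 from right. Merged: [1, 1]
Compare 6 vs 15: take 6 from left. Merged: [1, 1, 6]
Compare 10 vs 15: take 10 from left. Merged: [1, 1, 6, 10]
Compare 11 vs 15: take 11 from left. Merged: [1, 1, 6, 10, 11]
Append remaining from right: [15]. Merged: [1, 1, 6, 10, 11, 15]

Final merged array: [1, 1, 6, 10, 11, 15]
Total comparisons: 5

The merged array is [1, 1, 6, 10, 11, 15], requiring 5 comparisons. The merge step runs in O(n) time where n is the total number of elements.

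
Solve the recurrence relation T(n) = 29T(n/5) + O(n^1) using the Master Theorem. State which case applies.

Master Theorem for T(n) = 29T(n/5) + O(n^1):

a = 29, b = 5, c = 1
log_b(a) = log_5(29) = 2.0922

Case 1: c = 1 < log_5(29) = 2.0922
T(n) = O(n^(log_5 29))

For T(n) = 29T(n/5) + O(n^1): log_5(29) = 2.0922. This is Case 1 of the Master Theorem (c < log_b(a), work dominated by leaves), giving O(n^(log_5 29)).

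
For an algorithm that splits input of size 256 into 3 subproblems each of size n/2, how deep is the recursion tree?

For divide and conquer with division factor 2:

Problem sizes at each level:
Level 0: 256
Level 1: 128
Level 2: 64
Level 3: 32
Level 4: 16
Level 5: 8
Level 6: 4
Level 7: 2
Level 8: 1

The root is level 0 and the size-1 base case is level 8 (the tree spans levels 0 through 8, i.e. 9 levels counting the root), so the depth is the number of divisions: log_2(256) = 8

The recursion tree depth is log_2(256) = 8. At each level, the problem size is divided by 2, so it takes 8 divisions to reduce to a base case of size 1. The algorithm makes 3 recursive calls at each level.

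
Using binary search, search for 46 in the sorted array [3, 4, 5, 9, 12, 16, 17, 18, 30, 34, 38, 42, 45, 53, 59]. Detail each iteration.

Binary search for 46 in [3, 4, 5, 9, 12, 16, 17, 18, 30, 34, 38, 42, 45, 53, 59]:

lo=0, hi=14, mid=7, arr[mid]=18 -> 18 < 46, search right half
lo=8, hi=14, mid=11, arr[mid]=42 -> 42 < 46, search right half
lo=12, hi=14, mid=13, arr[mid]=53 -> 53 > 46, search left half
lo=12, hi=12, mid=12, arr[mid]=45 -> 45 < 46, search right half
lo=13 > hi=12, target 46 not found

Binary search determines that 46 is not in the array after 4 comparisons. The search space was exhausted without finding the target.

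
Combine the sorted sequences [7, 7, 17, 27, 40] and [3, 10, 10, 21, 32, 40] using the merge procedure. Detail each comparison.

Merging process:

Compare 7 vs 3: take 3 from right. Merged: [3]
Compare 7 vs 10: take 7 from left. Merged: [3, 7]
Compare 7 vs 10: take 7 from left. Merged: [3, 7, 7]
Compare 17 vs 10: take 10 from right. Merged: [3, 7, 7, 10]
Compare 17 vs 10: take 10 from right. Merged: [3, 7, 7, 10, 10]
Compare 17 vs 21: take 17 from left. Merged: [3, 7, 7, 10, 10, 17]
Compare 27 vs 21: take 21 from right. Merged: [3, 7, 7, 10, 10, 17, 21]
Compare 27 vs 32: take 27 from left. Merged: [3, 7, 7, 10, 10, 17, 21, 27]
Compare 40 vs 32: take 32 from right. Merged: [3, 7, 7, 10, 10, 17, 21, 27, 32]
Compare 40 vs 40: take 40 from left. Merged: [3, 7, 7, 10, 10, 17, 21, 27, 32, 40]
Append remaining from right: [40]. Merged: [3, 7, 7, 10, 10, 17, 21, 27, 32, 40, 40]

Final merged array: [3, 7, 7, 10, 10, 17, 21, 27, 32, 40, 40]
Total comparisons: 10

The merged array is [3, 7, 7, 10, 10, 17, 21, 27, 32, 40, 40], requiring 10 comparisons. The merge step runs in O(n) time where n is the total number of elements.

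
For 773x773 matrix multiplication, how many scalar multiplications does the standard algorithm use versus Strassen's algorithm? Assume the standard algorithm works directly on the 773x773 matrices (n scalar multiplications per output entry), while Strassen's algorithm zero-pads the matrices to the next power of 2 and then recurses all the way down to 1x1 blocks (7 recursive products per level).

Matrix multiplication for 773x773 matrices:

Strassen's algorithm requires power-of-2 dimensions. Pad 773x773 to 1024x1024 (next power of 2).

Standard algorithm: 773^3 = 461889917 multiplications
Strassen's algorithm: 7^(log2(1024)) = 7^10 = 282475249 multiplications
Savings: 461889917 - 282475249 = 179414668 multiplications

Standard: 461889917 multiplications (773^3). Strassen: 282475249 multiplications (7^10, after padding to 1024x1024). Strassen reduces 8 recursive multiplications to 7 at each level.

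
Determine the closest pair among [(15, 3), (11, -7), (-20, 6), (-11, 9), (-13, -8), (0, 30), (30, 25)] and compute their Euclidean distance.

Computing all pairwise distances among 7 points:

d((15, 3), (11, -7)) = 10.7703
d((15, 3), (-20, 6)) = 35.1283
d((15, 3), (-11, 9)) = 26.6833
d((15, 3), (-13, -8)) = 30.0832
d((15, 3), (0, 30)) = 30.8869
d((15, 3), (30, 25)) = 26.6271
d((11, -7), (-20, 6)) = 33.6155
d((11, -7), (-11, 9)) = 27.2029
d((11, -7), (-13, -8)) = 24.0208
d((11, -7), (0, 30)) = 38.6005
d((11, -7), (30, 25)) = 37.2156
d((-20, 6), (-11, 9)) = 9.4868 <-- minimum
d((-20, 6), (-13, -8)) = 15.6525
d((-20, 6), (0, 30)) = 31.241
d((-20, 6), (30, 25)) = 53.4883
d((-11, 9), (-13, -8)) = 17.1172
d((-11, 9), (0, 30)) = 23.7065
d((-11, 9), (30, 25)) = 44.0114
d((-13, -8), (0, 30)) = 40.1622
d((-13, -8), (30, 25)) = 54.2033
d((0, 30), (30, 25)) = 30.4138

Closest pair: (-20, 6) and (-11, 9) with distance 9.4868

The closest pair is (-20, 6) and (-11, 9) with Euclidean distance 9.4868. For 7 points, brute-force pairwise comparison is shown above. For large n, the divide-and-conquer algorithm (sort by x, recurse on halves, check the dividing strip) achieves O(n log n).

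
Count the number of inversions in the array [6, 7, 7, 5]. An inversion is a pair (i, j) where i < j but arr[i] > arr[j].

Finding inversions in [6, 7, 7, 5]:

(0, 3): arr[0]=6 > arr[3]=5
(1, 3): arr[1]=7 > arr[3]=5
(2, 3): arr[2]=7 > arr[3]=5

Total inversions: 3

The array has 3 inversion(s): (0,3), (1,3), (2,3). Each pair (i,j) satisfies i < j and arr[i] > arr[j].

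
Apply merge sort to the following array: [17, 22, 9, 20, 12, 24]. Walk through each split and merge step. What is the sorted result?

Merge sort trace:

Split: [17, 22, 9, 20, 12, 24] -> [17, 22, 9] and [20, 12, 24]
  Split: [17, 22, 9] -> [17] and [22, 9]
    Split: [22, 9] -> [22] and [9]
    Merge: [22] + [9] -> [9, 22]
  Merge: [17] + [9, 22] -> [9, 17, 22]
  Split: [20, 12, 24] -> [20] and [12, 24]
    Split: [12, 24] -> [12] and [24]
    Merge: [12] + [24] -> [12, 24]
  Merge: [20] + [12, 24] -> [12, 20, 24]
Merge: [9, 17, 22] + [12, 20, 24] -> [9, 12, 17, 20, 22, 24]

Final sorted array: [9, 12, 17, 20, 22, 24]

The merge sort proceeds by recursively splitting the array and merging sorted halves.
After all merges, the sorted array is [9, 12, 17, 20, 22, 24].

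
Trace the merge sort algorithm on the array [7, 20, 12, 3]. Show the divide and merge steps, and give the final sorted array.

Merge sort trace:

Split: [7, 20, 12, 3] -> [7, 20] and [12, 3]
  Split: [7, 20] -> [7] and [20]
  Merge: [7] + [20] -> [7, 20]
  Split: [12, 3] -> [12] and [3]
  Merge: [12] + [3] -> [3, 12]
Merge: [7, 20] + [3, 12] -> [3, 7, 12, 20]

Final sorted array: [3, 7, 12, 20]

The merge sort proceeds by recursively splitting the array and merging sorted halves.
After all merges, the sorted array is [3, 7, 12, 20].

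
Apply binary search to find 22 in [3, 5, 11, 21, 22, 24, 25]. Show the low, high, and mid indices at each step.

Binary search for 22 in [3, 5, 11, 21, 22, 24, 25]:

lo=0, hi=6, mid=3, arr[mid]=21 -> 21 < 22, search right half
lo=4, hi=6, mid=5, arr[mid]=24 -> 24 > 22, search left half
lo=4, hi=4, mid=4, arr[mid]=22 -> Found target at index 4!

Binary search finds 22 at index 4 after 3 comparisons. The search repeatedly halves the search space by comparing with the middle element.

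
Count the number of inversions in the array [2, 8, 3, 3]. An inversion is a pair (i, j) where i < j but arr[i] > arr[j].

Finding inversions in [2, 8, 3, 3]:

(1, 2): arr[1]=8 > arr[2]=3
(1, 3): arr[1]=8 > arr[3]=3

Total inversions: 2

The array has 2 inversion(s): (1,2), (1,3). Each pair (i,j) satisfies i < j and arr[i] > arr[j].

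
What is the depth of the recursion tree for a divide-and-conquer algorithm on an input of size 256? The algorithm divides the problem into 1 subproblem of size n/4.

For divide and conquer with division factor 4:

Problem sizes at each level:
Level 0: 256
Level 1: 64
Level 2: 16
Level 3: 4
Level 4: 1

The root is level 0 and the size-1 base case is level 4 (the tree spans levels 0 through 4, i.e. 5 levels counting the root), so the depth is the number of divisions: log_4(256) = 4

The recursion tree depth is log_4(256) = 4. At each level, the problem size is divided by 4, so it takes 4 divisions to reduce to a base case of size 1. The algorithm makes 1 recursive call at each level.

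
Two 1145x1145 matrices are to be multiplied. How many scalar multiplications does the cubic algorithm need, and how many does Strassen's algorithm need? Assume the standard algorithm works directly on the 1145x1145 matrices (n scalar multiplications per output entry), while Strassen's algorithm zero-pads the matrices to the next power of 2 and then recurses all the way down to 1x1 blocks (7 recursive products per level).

Matrix multiplication for 1145x1145 matrices:

Strassen's algorithm requires power-of-2 dimensions. Pad 1145x1145 to 2048x2048 (next power of 2).

Standard algorithm: 1145^3 = 1501123625 multiplications
Strassen's algorithm: 7^(log2(2048)) = 7^11 = 1977326743 multiplications
Difference: 1501123625 - 1977326743 = -476203118 (Strassen uses MORE here due to padding overhead — for small or just-over-power-of-2 n, padding can outweigh the per-level savings)

Standard: 1501123625 multiplications (1145^3). Strassen: 1977326743 multiplications (7^11, after padding to 2048x2048). Strassen reduces 8 recursive multiplications to 7 at each level.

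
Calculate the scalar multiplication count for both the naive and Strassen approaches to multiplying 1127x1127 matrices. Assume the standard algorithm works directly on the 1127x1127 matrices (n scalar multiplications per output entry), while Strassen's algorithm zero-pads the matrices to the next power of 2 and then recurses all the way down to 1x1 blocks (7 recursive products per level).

Matrix multiplication for 1127x1127 matrices:

Strassen's algorithm requires power-of-2 dimensions. Pad 1127x1127 to 2048x2048 (next power of 2).

Standard algorithm: 1127^3 = 1431435383 multiplications
Strassen's algorithm: 7^(log2(2048)) = 7^11 = 1977326743 multiplications
Difference: 1431435383 - 1977326743 = -545891360 (Strassen uses MORE here due to padding overhead — for small or just-over-power-of-2 n, padding can outweigh the per-level savings)

Standard: 1431435383 multiplications (1127^3). Strassen: 1977326743 multiplications (7^11, after padding to 2048x2048). Strassen reduces 8 recursive multiplications to 7 at each level.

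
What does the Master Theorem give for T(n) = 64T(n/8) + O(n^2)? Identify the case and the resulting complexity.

Master Theorem for T(n) = 64T(n/8) + O(n^2):

a = 64, b = 8, c = 2
log_b(a) = log_8(64) = 2.0000

Case 2: c = 2 = log_8(64) = 2.0000
T(n) = O(n^2 log n) = O(n^2 log n)

For T(n) = 64T(n/8) + O(n^2): log_8(64) = 2.0000. This is Case 2 of the Master Theorem (c = log_b(a), equal work at all levels), giving O(n^2 log n).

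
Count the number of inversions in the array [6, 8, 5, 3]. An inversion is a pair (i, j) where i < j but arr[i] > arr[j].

Finding inversions in [6, 8, 5, 3]:

(0, 2): arr[0]=6 > arr[2]=5
(0, 3): arr[0]=6 > arr[3]=3
(1, 2): arr[1]=8 > arr[2]=5
(1, 3): arr[1]=8 > arr[3]=3
(2, 3): arr[2]=5 > arr[3]=3

Total inversions: 5

The array has 5 inversion(s): (0,2), (0,3), (1,2), (1,3), (2,3). Each pair (i,j) satisfies i < j and arr[i] > arr[j].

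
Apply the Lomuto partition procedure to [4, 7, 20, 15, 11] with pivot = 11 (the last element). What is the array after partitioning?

Lomuto partition with pivot = 11:

Initial array: [4, 7, 20, 15, 11]

arr[0]=4 <= 11: swap with position 0, array becomes [4, 7, 20, 15, 11]
arr[1]=7 <= 11: swap with position 1, array becomes [4, 7, 20, 15, 11]
arr[2]=20 > 11: no swap
arr[3]=15 > 11: no swap

Place pivot at position 2: [4, 7, 11, 15, 20]
Pivot position: 2

After partitioning with pivot 11, the array becomes [4, 7, 11, 15, 20]. The pivot is placed at index 2. All elements to the left of the pivot are <= 11, and all elements to the right are > 11.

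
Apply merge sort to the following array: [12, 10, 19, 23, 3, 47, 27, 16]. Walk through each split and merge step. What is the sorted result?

Merge sort trace:

Split: [12, 10, 19, 23, 3, 47, 27, 16] -> [12, 10, 19, 23] and [3, 47, 27, 16]
  Split: [12, 10, 19, 23] -> [12, 10] and [19, 23]
    Split: [12, 10] -> [12] and [10]
    Merge: [12] + [10] -> [10, 12]
    Split: [19, 23] -> [19] and [23]
    Merge: [19] + [23] -> [19, 23]
  Merge: [10, 12] + [19, 23] -> [10, 12, 19, 23]
  Split: [3, 47, 27, 16] -> [3, 47] and [27, 16]
    Split: [3, 47] -> [3] and [47]
    Merge: [3] + [47] -> [3, 47]
    Split: [27, 16] -> [27] and [16]
    Merge: [27] + [16] -> [16, 27]
  Merge: [3, 47] + [16, 27] -> [3, 16, 27, 47]
Merge: [10, 12, 19, 23] + [3, 16, 27, 47] -> [3, 10, 12, 16, 19, 23, 27, 47]

Final sorted array: [3, 10, 12, 16, 19, 23, 27, 47]

The merge sort proceeds by recursively splitting the array and merging sorted halves.
After all merges, the sorted array is [3, 10, 12, 16, 19, 23, 27, 47].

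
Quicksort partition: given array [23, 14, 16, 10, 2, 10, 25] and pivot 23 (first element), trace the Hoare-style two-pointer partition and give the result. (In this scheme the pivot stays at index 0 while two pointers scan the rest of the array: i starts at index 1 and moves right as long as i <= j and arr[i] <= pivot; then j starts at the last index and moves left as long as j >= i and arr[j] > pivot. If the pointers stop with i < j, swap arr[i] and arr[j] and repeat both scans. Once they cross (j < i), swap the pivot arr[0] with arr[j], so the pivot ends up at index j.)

Hoare-style two-pointer partition with pivot = 23:

Initial array: [23, 14, 16, 10, 2, 10, 25]

Pointers start at i = 1, j = 6.
i ends at 6, j ends at 5: the pointers have crossed (j < i), so scanning stops.

Swap pivot arr[0] with arr[5] to place pivot at position 5: [10, 14, 16, 10, 2, 23, 25]
Pivot position: 5

After partitioning with pivot 23, the array becomes [10, 14, 16, 10, 2, 23, 25]. The pivot is placed at index 5. All elements to the left of the pivot are <= 23, and all elements to the right are > 23.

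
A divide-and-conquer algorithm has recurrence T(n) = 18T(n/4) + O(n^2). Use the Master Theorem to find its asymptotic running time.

Master Theorem for T(n) = 18T(n/4) + O(n^2):

a = 18, b = 4, c = 2
log_b(a) = log_4(18) = 2.0850

Case 1: c = 2 < log_4(18) = 2.0850
T(n) = O(n^(log_4 18))

For T(n) = 18T(n/4) + O(n^2): log_4(18) = 2.0850. This is Case 1 of the Master Theorem (c < log_b(a), work dominated by leaves), giving O(n^(log_4 18)).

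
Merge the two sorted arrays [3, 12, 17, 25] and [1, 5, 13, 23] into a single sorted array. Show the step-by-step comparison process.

Merging process:

Compare 3 vs 1: take 1 from right. Merged: [1]
Compare 3 vs 5: take 3 from left. Merged: [1, 3]
Compare 12 vs 5: take 5 from right. Merged: [1, 3, 5]
Compare 12 vs 13: take 12 from left. Merged: [1, 3, 5, 12]
Compare 17 vs 13: take 13 from right. Merged: [1, 3, 5, 12, 13]
Compare 17 vs 23: take 17 from left. Merged: [1, 3, 5, 12, 13, 17]
Compare 25 vs 23: take 23 from right. Merged: [1, 3, 5, 12, 13, 17, 23]
Append remaining from left: [25]. Merged: [1, 3, 5, 12, 13, 17, 23, 25]

Final merged array: [1, 3, 5, 12, 13, 17, 23, 25]
Total comparisons: 7

The merged array is [1, 3, 5, 12, 13, 17, 23, 25], requiring 7 comparisons. The merge step runs in O(n) time where n is the total number of elements.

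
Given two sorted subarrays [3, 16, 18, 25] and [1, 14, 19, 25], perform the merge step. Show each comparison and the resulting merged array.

Merging process:

Compare 3 vs 1: take 1 from right. Merged: [1]
Compare 3 vs 14: take 3 from left. Merged: [1, 3]
Compare 16 vs 14: take 14 from right. Merged: [1, 3, 14]
Compare 16 vs 19: take 16 from left. Merged: [1, 3, 14, 16]
Compare 18 vs 19: take 18 from left. Merged: [1, 3, 14, 16, 18]
Compare 25 vs 19: take 19 from right. Merged: [1, 3, 14, 16, 18, 19]
Compare 25 vs 25: take 25 from left. Merged: [1, 3, 14, 16, 18, 19, 25]
Append remaining from right: [25]. Merged: [1, 3, 14, 16, 18, 19, 25, 25]

Final merged array: [1, 3, 14, 16, 18, 19, 25, 25]
Total comparisons: 7

The merged array is [1, 3, 14, 16, 18, 19, 25, 25], requiring 7 comparisons. The merge step runs in O(n) time where n is the total number of elements.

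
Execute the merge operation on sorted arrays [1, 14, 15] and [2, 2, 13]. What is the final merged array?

Merging process:

Compare 1 vs 2: take 1 from left. Merged: [1]
Compare 14 vs 2: take 2 from right. Merged: [1, 2]
Compare 14 vs 2: take 2 from right. Merged: [1, 2, 2]
Compare 14 vs 13: take 13 from right. Merged: [1, 2, 2, 13]
Append remaining from left: [14, 15]. Merged: [1, 2, 2, 13, 14, 15]

Final merged array: [1, 2, 2, 13, 14, 15]
Total comparisons: 4

The merged array is [1, 2, 2, 13, 14, 15], requiring 4 comparisons. The merge step runs in O(n) time where n is the total number of elements.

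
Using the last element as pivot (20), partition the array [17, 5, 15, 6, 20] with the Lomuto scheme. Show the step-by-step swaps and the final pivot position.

Lomuto partition with pivot = 20:

Initial array: [17, 5, 15, 6, 20]

arr[0]=17 <= 20: swap with position 0, array becomes [17, 5, 15, 6, 20]
arr[1]=5 <= 20: swap with position 1, array becomes [17, 5, 15, 6, 20]
arr[2]=15 <= 20: swap with position 2, array becomes [17, 5, 15, 6, 20]
arr[3]=6 <= 20: swap with position 3, array becomes [17, 5, 15, 6, 20]

Place pivot at position 4: [17, 5, 15, 6, 20]
Pivot position: 4

After partitioning with pivot 20, the array becomes [17, 5, 15, 6, 20]. The pivot is placed at index 4. All elements to the left of the pivot are <= 20, and all elements to the right are > 20.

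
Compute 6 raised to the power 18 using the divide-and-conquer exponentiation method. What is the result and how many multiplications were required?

Computing 6^18 by squaring (build up from 6^1; each line after the first costs one multiplication):

6^1 = 6
6^2 = (6^1)^2 = 6^2 = 36
6^4 = (6^2)^2 = 36^2 = 1296
6^8 = (6^4)^2 = 1296^2 = 1679616
6^9 = 6 * 6^8 = 6 * 1679616 = 10077696
6^18 = (6^9)^2 = 10077696^2 = 101559956668416

Result: 101559956668416
Multiplications needed: 5 (5 lines after 6^1)

6^18 = 101559956668416. Using exponentiation by squaring, this requires 5 multiplications. The key idea: if the exponent is even, square the half-power; if odd, multiply by the base once.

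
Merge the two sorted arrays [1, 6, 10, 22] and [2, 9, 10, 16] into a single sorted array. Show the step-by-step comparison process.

Merging process:

Compare 1 vs 2: take 1 from left. Merged: [1]
Compare 6 vs 2: take 2 from right. Merged: [1, 2]
Compare 6 vs 9: take 6 from left. Merged: [1, 2, 6]
Compare 10 vs 9: take 9 from right. Merged: [1, 2, 6, 9]
Compare 10 vs 10: take 10 from left. Merged: [1, 2, 6, 9, 10]
Compare 22 vs 10: take 10 from right. Merged: [1, 2, 6, 9, 10, 10]
Compare 22 vs 16: take 16 from right. Merged: [1, 2, 6, 9, 10, 10, 16]
Append remaining from left: [22]. Merged: [1, 2, 6, 9, 10, 10, 16, 22]

Final merged array: [1, 2, 6, 9, 10, 10, 16, 22]
Total comparisons: 7

The merged array is [1, 2, 6, 9, 10, 10, 16, 22], requiring 7 comparisons. The merge step runs in O(n) time where n is the total number of elements.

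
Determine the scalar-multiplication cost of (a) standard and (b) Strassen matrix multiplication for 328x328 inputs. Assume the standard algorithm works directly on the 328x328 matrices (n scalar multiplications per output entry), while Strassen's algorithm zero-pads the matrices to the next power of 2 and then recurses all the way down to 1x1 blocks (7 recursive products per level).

Matrix multiplication for 328x328 matrices:

Strassen's algorithm requires power-of-2 dimensions. Pad 328x328 to 512x512 (next power of 2).

Standard algorithm: 328^3 = 35287552 multiplications
Strassen's algorithm: 7^(log2(512)) = 7^9 = 40353607 multiplications
Difference: 35287552 - 40353607 = -5066055 (Strassen uses MORE here due to padding overhead — for small or just-over-power-of-2 n, padding can outweigh the per-level savings)

Standard: 35287552 multiplications (328^3). Strassen: 40353607 multiplications (7^9, after padding to 512x512). Strassen reduces 8 recursive multiplications to 7 at each level.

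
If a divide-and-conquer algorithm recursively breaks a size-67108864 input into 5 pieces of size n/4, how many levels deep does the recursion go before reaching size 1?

For divide and conquer with division factor 4:

Problem sizes at each level:
Level 0: 67108864
Level 1: 16777216
Level 2: 4194304
Level 3: 1048576
Level 4: 262144
Level 5: 65536
Level 6: 16384
Level 7: 4096
Level 8: 1024
Level 9: 256
Level 10: 64
Level 11: 16
Level 12: 4
Level 13: 1

The root is level 0 and the size-1 base case is level 13 (the tree spans levels 0 through 13, i.e. 14 levels counting the root), so the depth is the number of divisions: log_4(67108864) = 13

The recursion tree depth is log_4(67108864) = 13. At each level, the problem size is divided by 4, so it takes 13 divisions to reduce to a base case of size 1. The algorithm makes 5 recursive calls at each level.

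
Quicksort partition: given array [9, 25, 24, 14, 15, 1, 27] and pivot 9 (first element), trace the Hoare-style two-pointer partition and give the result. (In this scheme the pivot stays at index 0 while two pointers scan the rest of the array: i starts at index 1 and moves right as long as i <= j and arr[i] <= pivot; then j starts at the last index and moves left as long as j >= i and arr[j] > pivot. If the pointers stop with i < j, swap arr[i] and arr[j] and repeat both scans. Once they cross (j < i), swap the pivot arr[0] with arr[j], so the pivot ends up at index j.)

Hoare-style two-pointer partition with pivot = 9:

Initial array: [9, 25, 24, 14, 15, 1, 27]

Pointers start at i = 1, j = 6.
i stops at index 1 (arr[1]=25 > 9), j stops at index 5 (arr[5]=1 <= 9): swap arr[1] and arr[5], array becomes [9, 1, 24, 14, 15, 25, 27]
i ends at 2, j ends at 1: the pointers have crossed (j < i), so scanning stops.

Swap pivot arr[0] with arr[1] to place pivot at position 1: [1, 9, 24, 14, 15, 25, 27]
Pivot position: 1

After partitioning with pivot 9, the array becomes [1, 9, 24, 14, 15, 25, 27]. The pivot is placed at index 1. All elements to the left of the pivot are <= 9, and all elements to the right are > 9.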